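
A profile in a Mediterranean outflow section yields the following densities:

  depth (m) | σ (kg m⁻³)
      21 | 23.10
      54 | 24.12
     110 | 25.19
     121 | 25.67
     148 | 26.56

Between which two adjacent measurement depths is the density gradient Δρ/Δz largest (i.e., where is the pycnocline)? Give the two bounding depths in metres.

Compute the density gradient over each adjacent pair:
  21–54 m: Δρ/Δz = 1.02/33 = 0.031 kg m⁻⁴
  54–110 m: Δρ/Δz = 1.07/56 = 0.019 kg m⁻⁴
  110–121 m: Δρ/Δz = 0.48/11 = 0.044 kg m⁻⁴
  121–148 m: Δρ/Δz = 0.89/27 = 0.033 kg m⁻⁴
The largest gradient is in the 110–121 m interval — the pycnocline.

110–121 m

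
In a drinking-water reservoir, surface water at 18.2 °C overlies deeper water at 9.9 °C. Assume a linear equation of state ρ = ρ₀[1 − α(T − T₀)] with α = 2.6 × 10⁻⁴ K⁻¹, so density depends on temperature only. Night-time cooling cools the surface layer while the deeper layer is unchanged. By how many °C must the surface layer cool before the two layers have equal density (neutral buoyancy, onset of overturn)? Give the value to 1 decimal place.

8.3 °C

With temperature the only control, equal density requires T_surf′ = T_deep.
T_surf′ = 9.9 °C.
Cooling required: 18.2 − 9.9 = 8.3 °C.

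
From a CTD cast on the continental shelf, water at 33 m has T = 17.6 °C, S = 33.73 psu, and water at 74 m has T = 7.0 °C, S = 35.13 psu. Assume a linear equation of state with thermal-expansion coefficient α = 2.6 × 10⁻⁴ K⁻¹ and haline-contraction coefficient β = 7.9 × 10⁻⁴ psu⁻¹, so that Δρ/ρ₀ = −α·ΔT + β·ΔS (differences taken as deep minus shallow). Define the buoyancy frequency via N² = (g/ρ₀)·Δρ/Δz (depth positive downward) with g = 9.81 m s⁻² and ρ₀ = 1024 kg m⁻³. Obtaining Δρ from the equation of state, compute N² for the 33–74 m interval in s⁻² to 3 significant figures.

ΔT = -10.6 K, ΔS = +1.40 psu (deep − shallow).
Δρ/ρ₀ = −αΔT + βΔS = 2.756 × 10⁻³ + 1.106 × 10⁻³ = 3.862 × 10⁻³, so Δρ ≈ 3.955 kg m⁻³.
N² = (g/ρ₀)·Δρ/Δz = g·(Δρ/ρ₀)/Δz = 9.81 × 3.862 × 10⁻³ / 41 = 9.2405 × 10⁻⁴ s⁻² ≈ 9.24 × 10⁻⁴ s⁻².

9.24 × 10⁻⁴ s⁻²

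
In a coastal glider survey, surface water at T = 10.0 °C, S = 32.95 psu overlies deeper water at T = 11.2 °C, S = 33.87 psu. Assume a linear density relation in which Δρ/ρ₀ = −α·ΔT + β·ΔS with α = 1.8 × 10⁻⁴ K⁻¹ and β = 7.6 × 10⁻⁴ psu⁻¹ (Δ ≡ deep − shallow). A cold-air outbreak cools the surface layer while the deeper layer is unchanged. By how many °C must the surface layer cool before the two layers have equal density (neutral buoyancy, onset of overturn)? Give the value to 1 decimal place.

Neutral buoyancy requires Δρ = 0, i.e. −α(T_deep − T_surf′) + β(S_deep − S_surf) = 0.
T_surf′ = T_deep − (β/α)·ΔS = 11.2 − (7.6 × 10⁻⁴/1.8 × 10⁻⁴)·(+0.92) = 7.316 °C.
Cooling required: 10.0 − (7.316) = 2.684 °C.

2.7 °C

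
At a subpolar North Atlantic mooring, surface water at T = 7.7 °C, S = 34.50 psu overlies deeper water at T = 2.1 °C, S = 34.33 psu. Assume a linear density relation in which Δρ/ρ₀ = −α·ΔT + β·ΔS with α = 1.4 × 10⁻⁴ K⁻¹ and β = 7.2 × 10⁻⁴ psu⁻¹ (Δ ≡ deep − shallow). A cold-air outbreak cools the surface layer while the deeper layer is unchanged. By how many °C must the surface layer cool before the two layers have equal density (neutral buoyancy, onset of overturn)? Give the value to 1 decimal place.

4.7 °C

Neutral buoyancy requires Δρ = 0, i.e. −α(T_deep − T_surf′) + β(S_deep − S_surf) = 0.
T_surf′ = T_deep − (β/α)·ΔS = 2.1 − (7.2 × 10⁻⁴/1.4 × 10⁻⁴)·(-0.17) = 2.974 °C.
Cooling required: 7.7 − (2.974) = 4.726 °C.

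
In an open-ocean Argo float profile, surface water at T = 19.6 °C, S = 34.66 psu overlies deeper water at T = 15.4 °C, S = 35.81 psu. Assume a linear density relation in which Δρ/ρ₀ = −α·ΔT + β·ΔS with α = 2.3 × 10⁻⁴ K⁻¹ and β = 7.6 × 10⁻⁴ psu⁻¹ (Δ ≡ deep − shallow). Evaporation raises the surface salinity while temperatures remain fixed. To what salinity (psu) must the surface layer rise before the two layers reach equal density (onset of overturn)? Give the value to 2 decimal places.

Neutral buoyancy requires −α(T_deep − T_surf) + β(S_deep − S_surf′) = 0.
S_surf′ = S_deep − (α/β)·ΔT = 35.81 − (2.3 × 10⁻⁴/7.6 × 10⁻⁴)·(-4.2) = 37.0811 psu.
Increase required: 37.0811 − 34.66 = 2.4211 psu.

37.08 psu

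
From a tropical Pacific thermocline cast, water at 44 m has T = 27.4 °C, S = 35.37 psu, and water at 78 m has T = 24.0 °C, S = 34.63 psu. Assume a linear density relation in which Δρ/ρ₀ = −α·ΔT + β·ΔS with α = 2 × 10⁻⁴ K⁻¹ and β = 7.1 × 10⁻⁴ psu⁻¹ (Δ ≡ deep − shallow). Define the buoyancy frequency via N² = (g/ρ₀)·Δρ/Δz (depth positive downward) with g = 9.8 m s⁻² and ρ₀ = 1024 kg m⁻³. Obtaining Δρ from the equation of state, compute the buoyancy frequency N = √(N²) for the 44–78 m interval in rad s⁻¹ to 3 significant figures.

ΔT = -3.4 K, ΔS = -0.74 psu (deep − shallow).
Δρ/ρ₀ = −αΔT + βΔS = 6.80 × 10⁻⁴ − 5.254 × 10⁻⁴ = 1.546 × 10⁻⁴, so Δρ ≈ 0.1583 kg m⁻³.
N² = (g/ρ₀)·Δρ/Δz = g·(Δρ/ρ₀)/Δz = 9.8 × 1.546 × 10⁻⁴ / 34 = 4.4561 × 10⁻⁵ s⁻².
N = √(4.4561 × 10⁻⁵) = 6.6754 × 10⁻³ rad s⁻¹ ≈ 6.68 × 10⁻³ rad s⁻¹.

6.68 × 10⁻³ rad s⁻¹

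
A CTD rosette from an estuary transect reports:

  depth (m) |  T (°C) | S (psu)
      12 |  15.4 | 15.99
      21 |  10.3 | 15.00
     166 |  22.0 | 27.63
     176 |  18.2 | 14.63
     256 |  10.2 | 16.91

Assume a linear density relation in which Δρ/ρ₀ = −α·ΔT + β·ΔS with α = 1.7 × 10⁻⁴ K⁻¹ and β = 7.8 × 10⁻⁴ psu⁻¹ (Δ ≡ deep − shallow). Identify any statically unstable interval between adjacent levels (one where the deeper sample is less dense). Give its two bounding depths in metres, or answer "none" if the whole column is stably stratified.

166–176 m

Evaluate Δρ/ρ₀ = −αΔT + βΔS across each adjacent pair:
  12–21 m: −αΔT+βΔS = −(1.7 × 10⁻⁴)(-5.1)+(7.8 × 10⁻⁴)(-0.99) = 9.5 × 10⁻⁵ → stable
  21–166 m: −αΔT+βΔS = −(1.7 × 10⁻⁴)(+11.7)+(7.8 × 10⁻⁴)(+12.63) = 7.9 × 10⁻³ → stable
  166–176 m: −αΔT+βΔS = −(1.7 × 10⁻⁴)(-3.8)+(7.8 × 10⁻⁴)(-13.00) = -9.5 × 10⁻³ → UNSTABLE
  176–256 m: −αΔT+βΔS = −(1.7 × 10⁻⁴)(-8.0)+(7.8 × 10⁻⁴)(+2.28) = 3.1 × 10⁻³ → stable
The 166–176 m interval has Δρ < 0: lighter water underlies denser water.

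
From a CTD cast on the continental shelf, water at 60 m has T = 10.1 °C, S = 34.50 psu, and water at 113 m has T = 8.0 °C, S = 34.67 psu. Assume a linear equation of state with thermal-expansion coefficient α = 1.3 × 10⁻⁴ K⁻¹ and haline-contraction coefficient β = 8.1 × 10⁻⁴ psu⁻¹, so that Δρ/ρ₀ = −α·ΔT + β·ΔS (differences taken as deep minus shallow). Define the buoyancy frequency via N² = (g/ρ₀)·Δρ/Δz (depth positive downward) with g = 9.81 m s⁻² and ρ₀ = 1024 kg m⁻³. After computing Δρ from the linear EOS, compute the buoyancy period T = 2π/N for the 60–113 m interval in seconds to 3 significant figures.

ΔT = -2.1 K, ΔS = +0.17 psu (deep − shallow).
Δρ/ρ₀ = −αΔT + βΔS = 2.73 × 10⁻⁴ + 1.377 × 10⁻⁴ = 4.107 × 10⁻⁴, so Δρ ≈ 0.4206 kg m⁻³.
N² = (g/ρ₀)·Δρ/Δz = g·(Δρ/ρ₀)/Δz = 9.81 × 4.107 × 10⁻⁴ / 53 = 7.6018 × 10⁻⁵ s⁻².
N = √(7.6018 × 10⁻⁵) = 8.7188 × 10⁻³ rad s⁻¹ → T = 2π/N = 720.65 s ≈ 721 s.

721 s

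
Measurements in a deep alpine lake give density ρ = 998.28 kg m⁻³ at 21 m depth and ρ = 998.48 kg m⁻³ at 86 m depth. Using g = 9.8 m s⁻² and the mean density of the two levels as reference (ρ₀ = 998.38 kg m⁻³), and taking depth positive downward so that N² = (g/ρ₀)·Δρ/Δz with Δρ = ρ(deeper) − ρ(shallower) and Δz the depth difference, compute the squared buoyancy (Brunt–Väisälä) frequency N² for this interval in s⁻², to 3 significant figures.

3.02 × 10⁻⁵ s⁻²

Δρ = 998.48 − 998.28 = 0.20 kg m⁻³ over Δz = 86 − 21 = 65 m.
N² = (9.8/998.38) × (0.20/65) = 3.0203 × 10⁻⁵ s⁻² ≈ 3.02 × 10⁻⁵ s⁻².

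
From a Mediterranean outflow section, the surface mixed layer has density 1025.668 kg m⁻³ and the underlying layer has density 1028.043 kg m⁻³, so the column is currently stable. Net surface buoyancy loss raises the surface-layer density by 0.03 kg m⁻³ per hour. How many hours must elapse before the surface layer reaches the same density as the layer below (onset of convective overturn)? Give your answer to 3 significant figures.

79.2 hours

Density deficit of the surface layer: 1028.043 − 1025.668 = 2.375 kg m⁻³.
Required change = 2.375 / 0.03 = 79.2 hours.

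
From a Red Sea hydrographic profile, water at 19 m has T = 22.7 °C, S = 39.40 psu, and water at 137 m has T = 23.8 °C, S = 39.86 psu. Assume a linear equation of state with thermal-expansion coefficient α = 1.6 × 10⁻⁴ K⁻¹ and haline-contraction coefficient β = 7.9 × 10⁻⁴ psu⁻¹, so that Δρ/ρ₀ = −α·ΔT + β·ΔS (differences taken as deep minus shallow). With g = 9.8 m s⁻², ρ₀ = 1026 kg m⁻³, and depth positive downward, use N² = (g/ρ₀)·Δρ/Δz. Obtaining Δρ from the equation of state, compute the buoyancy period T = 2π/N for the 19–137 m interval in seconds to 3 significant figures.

ΔT = +1.1 K, ΔS = +0.46 psu (deep − shallow).
Δρ/ρ₀ = −αΔT + βΔS = -1.76 × 10⁻⁴ + 3.634 × 10⁻⁴ = 1.874 × 10⁻⁴, so Δρ ≈ 0.1923 kg m⁻³.
N² = (g/ρ₀)·Δρ/Δz = g·(Δρ/ρ₀)/Δz = 9.8 × 1.874 × 10⁻⁴ / 118 = 1.5564 × 10⁻⁵ s⁻².
N = √(1.5564 × 10⁻⁵) = 3.9451 × 10⁻³ rad s⁻¹ → T = 2π/N = 1.5927 × 10³ s ≈ 1.59 × 10³ s.

1.59 × 10³ s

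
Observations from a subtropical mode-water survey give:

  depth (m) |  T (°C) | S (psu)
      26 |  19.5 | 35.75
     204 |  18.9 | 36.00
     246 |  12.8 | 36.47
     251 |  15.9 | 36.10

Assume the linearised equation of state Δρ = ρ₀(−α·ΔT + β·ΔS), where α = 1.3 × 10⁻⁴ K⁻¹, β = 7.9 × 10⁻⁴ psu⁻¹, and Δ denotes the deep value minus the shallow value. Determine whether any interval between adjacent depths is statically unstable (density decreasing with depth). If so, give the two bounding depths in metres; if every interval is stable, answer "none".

246–251 m

Evaluate Δρ/ρ₀ = −αΔT + βΔS across each adjacent pair:
  26–204 m: −αΔT+βΔS = −(1.3 × 10⁻⁴)(-0.6)+(7.9 × 10⁻⁴)(+0.25) = 2.8 × 10⁻⁴ → stable
  204–246 m: −αΔT+βΔS = −(1.3 × 10⁻⁴)(-6.1)+(7.9 × 10⁻⁴)(+0.47) = 1.2 × 10⁻³ → stable
  246–251 m: −αΔT+βΔS = −(1.3 × 10⁻⁴)(+3.1)+(7.9 × 10⁻⁴)(-0.37) = -7.0 × 10⁻⁴ → UNSTABLE
The 246–251 m interval has Δρ < 0: lighter water underlies denser water.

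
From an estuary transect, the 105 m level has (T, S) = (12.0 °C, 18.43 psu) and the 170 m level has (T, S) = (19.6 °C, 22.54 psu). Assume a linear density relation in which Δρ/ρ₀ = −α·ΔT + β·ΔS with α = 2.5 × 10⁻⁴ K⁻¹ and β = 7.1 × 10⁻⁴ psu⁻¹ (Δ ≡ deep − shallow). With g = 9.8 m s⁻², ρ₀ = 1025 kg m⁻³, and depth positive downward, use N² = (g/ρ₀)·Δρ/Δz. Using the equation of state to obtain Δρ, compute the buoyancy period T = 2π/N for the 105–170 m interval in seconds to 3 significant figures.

507 s

ΔT = +7.6 K, ΔS = +4.11 psu (deep − shallow).
Δρ/ρ₀ = −αΔT + βΔS = -1.90 × 10⁻³ + 2.9181 × 10⁻³ = 1.0181 × 10⁻³, so Δρ ≈ 1.044 kg m⁻³.
N² = (g/ρ₀)·Δρ/Δz = g·(Δρ/ρ₀)/Δz = 9.8 × 1.0181 × 10⁻³ / 65 = 1.5350 × 10⁻⁴ s⁻².
N = √(1.5350 × 10⁻⁴) = 0.012390 rad s⁻¹ → T = 2π/N = 507.12 s ≈ 507 s.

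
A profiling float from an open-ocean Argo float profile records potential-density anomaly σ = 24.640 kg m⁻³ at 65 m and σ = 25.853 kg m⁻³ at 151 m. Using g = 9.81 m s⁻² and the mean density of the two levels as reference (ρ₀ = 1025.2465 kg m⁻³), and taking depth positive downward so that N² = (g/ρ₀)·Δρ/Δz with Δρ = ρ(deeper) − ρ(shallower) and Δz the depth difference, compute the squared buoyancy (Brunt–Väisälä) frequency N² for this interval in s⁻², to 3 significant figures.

1.35 × 10⁻⁴ s⁻²

Δρ = 1025.853 − 1024.640 = 1.213 kg m⁻³ over Δz = 151 − 65 = 86 m.
N² = (9.81/1025.2465) × (1.213/86) = 1.3496 × 10⁻⁴ s⁻² ≈ 1.35 × 10⁻⁴ s⁻².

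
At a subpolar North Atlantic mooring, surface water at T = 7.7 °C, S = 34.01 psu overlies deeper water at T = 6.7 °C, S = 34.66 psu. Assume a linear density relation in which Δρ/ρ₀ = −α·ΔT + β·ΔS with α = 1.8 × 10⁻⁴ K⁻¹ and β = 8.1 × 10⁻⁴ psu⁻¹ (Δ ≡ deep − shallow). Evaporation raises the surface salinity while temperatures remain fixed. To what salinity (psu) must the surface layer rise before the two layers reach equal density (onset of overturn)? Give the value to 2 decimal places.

Neutral buoyancy requires −α(T_deep − T_surf) + β(S_deep − S_surf′) = 0.
S_surf′ = S_deep − (α/β)·ΔT = 34.66 − (1.8 × 10⁻⁴/8.1 × 10⁻⁴)·(-1.0) = 34.8822 psu.
Increase required: 34.8822 − 34.01 = 0.8722 psu.

34.88 psu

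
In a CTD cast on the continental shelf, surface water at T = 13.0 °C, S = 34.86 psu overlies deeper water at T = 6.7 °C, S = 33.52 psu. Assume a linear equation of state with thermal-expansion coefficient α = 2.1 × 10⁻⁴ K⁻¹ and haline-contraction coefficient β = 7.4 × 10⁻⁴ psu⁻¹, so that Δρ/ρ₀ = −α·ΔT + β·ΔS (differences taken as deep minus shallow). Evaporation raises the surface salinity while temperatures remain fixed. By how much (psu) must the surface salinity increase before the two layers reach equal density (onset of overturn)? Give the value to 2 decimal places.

0.45 psu

Neutral buoyancy requires −α(T_deep − T_surf) + β(S_deep − S_surf′) = 0.
S_surf′ = S_deep − (α/β)·ΔT = 33.52 − (2.1 × 10⁻⁴/7.4 × 10⁻⁴)·(-6.3) = 35.3078 psu.
Increase required: 35.3078 − 34.86 = 0.4478 psu.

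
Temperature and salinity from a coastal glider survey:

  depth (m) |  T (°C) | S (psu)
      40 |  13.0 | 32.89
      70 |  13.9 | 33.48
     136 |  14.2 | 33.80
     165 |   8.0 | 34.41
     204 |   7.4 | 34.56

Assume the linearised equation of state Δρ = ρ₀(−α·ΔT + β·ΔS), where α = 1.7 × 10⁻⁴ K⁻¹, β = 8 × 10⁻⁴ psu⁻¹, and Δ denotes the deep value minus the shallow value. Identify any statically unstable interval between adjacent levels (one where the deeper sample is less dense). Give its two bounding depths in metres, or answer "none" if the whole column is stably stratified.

Evaluate Δρ/ρ₀ = −αΔT + βΔS across each adjacent pair:
  40–70 m: −αΔT+βΔS = −(1.7 × 10⁻⁴)(+0.9)+(8 × 10⁻⁴)(+0.59) = 3.2 × 10⁻⁴ → stable
  70–136 m: −αΔT+βΔS = −(1.7 × 10⁻⁴)(+0.3)+(8 × 10⁻⁴)(+0.32) = 2.1 × 10⁻⁴ → stable
  136–165 m: −αΔT+βΔS = −(1.7 × 10⁻⁴)(-6.2)+(8 × 10⁻⁴)(+0.61) = 1.5 × 10⁻³ → stable
  165–204 m: −αΔT+βΔS = −(1.7 × 10⁻⁴)(-0.6)+(8 × 10⁻⁴)(+0.15) = 2.2 × 10⁻⁴ → stable
Every interval has Δρ > 0: the column is stably stratified throughout.

none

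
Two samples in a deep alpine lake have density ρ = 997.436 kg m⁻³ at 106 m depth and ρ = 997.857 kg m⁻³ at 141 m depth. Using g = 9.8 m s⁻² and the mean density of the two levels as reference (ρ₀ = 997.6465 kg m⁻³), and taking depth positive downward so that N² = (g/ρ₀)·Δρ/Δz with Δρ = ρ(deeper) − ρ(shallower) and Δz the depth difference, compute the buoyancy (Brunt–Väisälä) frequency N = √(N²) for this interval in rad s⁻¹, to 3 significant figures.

0.0109 rad s⁻¹

Δρ = 997.857 − 997.436 = 0.421 kg m⁻³ over Δz = 141 − 106 = 35 m.
N² = (9.8/997.6465) × (0.421/35) = 1.1816 × 10⁻⁴ s⁻².
N = √(1.1816 × 10⁻⁴) = 0.010870 rad s⁻¹ ≈ 0.0109 rad s⁻¹.
A positive N² confirms static stability across the interval.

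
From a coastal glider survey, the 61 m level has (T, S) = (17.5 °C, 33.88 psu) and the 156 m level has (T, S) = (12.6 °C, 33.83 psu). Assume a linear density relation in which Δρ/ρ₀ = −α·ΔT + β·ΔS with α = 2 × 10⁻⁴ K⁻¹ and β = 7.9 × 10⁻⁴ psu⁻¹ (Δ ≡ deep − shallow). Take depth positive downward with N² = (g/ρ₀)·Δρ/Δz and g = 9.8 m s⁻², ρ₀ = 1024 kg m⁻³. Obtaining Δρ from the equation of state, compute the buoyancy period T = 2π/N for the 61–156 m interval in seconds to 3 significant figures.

ΔT = -4.9 K, ΔS = -0.05 psu (deep − shallow).
Δρ/ρ₀ = −αΔT + βΔS = 9.80 × 10⁻⁴ − 3.95 × 10⁻⁵ = 9.405 × 10⁻⁴, so Δρ ≈ 0.9631 kg m⁻³.
N² = (g/ρ₀)·Δρ/Δz = g·(Δρ/ρ₀)/Δz = 9.8 × 9.405 × 10⁻⁴ / 95 = 9.7020 × 10⁻⁵ s⁻².
N = √(9.7020 × 10⁻⁵) = 9.8499 × 10⁻³ rad s⁻¹ → T = 2π/N = 637.89 s ≈ 638 s.

638 s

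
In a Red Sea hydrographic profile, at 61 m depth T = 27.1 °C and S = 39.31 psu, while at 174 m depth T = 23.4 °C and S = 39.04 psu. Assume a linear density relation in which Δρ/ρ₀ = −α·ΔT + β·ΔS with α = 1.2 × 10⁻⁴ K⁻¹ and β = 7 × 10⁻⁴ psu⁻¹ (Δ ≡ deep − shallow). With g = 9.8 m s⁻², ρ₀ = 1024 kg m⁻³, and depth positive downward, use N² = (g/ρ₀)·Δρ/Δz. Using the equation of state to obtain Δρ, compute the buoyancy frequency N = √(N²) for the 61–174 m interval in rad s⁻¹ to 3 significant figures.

4.70 × 10⁻³ rad s⁻¹

ΔT = -3.7 K, ΔS = -0.27 psu (deep − shallow).
Δρ/ρ₀ = −αΔT + βΔS = 4.44 × 10⁻⁴ − 1.89 × 10⁻⁴ = 2.55 × 10⁻⁴, so Δρ ≈ 0.2611 kg m⁻³.
N² = (g/ρ₀)·Δρ/Δz = g·(Δρ/ρ₀)/Δz = 9.8 × 2.55 × 10⁻⁴ / 113 = 2.2115 × 10⁻⁵ s⁻².
N = √(2.2115 × 10⁻⁵) = 4.7027 × 10⁻³ rad s⁻¹ ≈ 4.70 × 10⁻³ rad s⁻¹.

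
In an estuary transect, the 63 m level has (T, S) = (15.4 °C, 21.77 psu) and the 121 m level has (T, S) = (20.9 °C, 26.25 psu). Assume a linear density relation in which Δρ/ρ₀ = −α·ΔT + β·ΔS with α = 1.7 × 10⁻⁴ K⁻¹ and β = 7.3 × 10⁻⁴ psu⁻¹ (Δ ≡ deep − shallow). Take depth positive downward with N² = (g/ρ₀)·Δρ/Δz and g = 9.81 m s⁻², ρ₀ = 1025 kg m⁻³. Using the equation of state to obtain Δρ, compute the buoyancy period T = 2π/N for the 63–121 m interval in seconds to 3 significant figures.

ΔT = +5.5 K, ΔS = +4.48 psu (deep − shallow).
Δρ/ρ₀ = −αΔT + βΔS = -9.35 × 10⁻⁴ + 3.2704 × 10⁻³ = 2.3354 × 10⁻³, so Δρ ≈ 2.394 kg m⁻³.
N² = (g/ρ₀)·Δρ/Δz = g·(Δρ/ρ₀)/Δz = 9.81 × 2.3354 × 10⁻³ / 58 = 3.9500 × 10⁻⁴ s⁻².
N = √(3.9500 × 10⁻⁴) = 0.019875 rad s⁻¹ → T = 2π/N = 316.14 s ≈ 316 s.

316 s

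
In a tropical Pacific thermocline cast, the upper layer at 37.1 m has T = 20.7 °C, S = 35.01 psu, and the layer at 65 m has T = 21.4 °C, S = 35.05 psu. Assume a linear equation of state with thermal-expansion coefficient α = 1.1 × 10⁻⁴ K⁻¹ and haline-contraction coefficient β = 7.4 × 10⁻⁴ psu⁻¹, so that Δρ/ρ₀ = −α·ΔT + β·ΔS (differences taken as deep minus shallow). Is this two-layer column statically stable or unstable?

ΔT = 21.4 − 20.7 = +0.7 K and ΔS = 35.05 − 35.01 = +0.04 psu (deep − shallow).
−αΔT = -7.70 × 10⁻⁵; βΔS = 2.96 × 10⁻⁵; sum Δρ/ρ₀ = -4.74 × 10⁻⁵.
Δρ/ρ₀ < 0, so Δρ < 0: deeper water is lighter → statically unstable; the column would overturn.

unstable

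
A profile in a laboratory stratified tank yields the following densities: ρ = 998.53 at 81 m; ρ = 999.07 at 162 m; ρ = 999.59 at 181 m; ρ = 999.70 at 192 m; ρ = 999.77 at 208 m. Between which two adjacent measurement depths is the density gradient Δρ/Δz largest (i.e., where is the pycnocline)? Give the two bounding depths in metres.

Compute the density gradient over each adjacent pair:
  81–162 m: Δρ/Δz = 0.54/81 = 6.7 × 10⁻³ kg m⁻⁴
  162–181 m: Δρ/Δz = 0.52/19 = 0.027 kg m⁻⁴
  181–192 m: Δρ/Δz = 0.11/11 = 0.010 kg m⁻⁴
  192–208 m: Δρ/Δz = 0.07/16 = 4.4 × 10⁻³ kg m⁻⁴
The largest gradient is in the 162–181 m interval — the pycnocline.

162–181 m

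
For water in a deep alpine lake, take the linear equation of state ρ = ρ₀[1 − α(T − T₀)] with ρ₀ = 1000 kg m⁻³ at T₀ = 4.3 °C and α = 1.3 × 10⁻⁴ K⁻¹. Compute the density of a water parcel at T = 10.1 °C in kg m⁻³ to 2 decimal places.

999.25 kg m⁻³

T − T₀ = +5.8 K.
Bracket = 1 − α·(+5.8) = 1 + (-7.54 × 10⁻⁴) = 0.9992460.
ρ = 1000 × 0.9992460 = 999.25 kg m⁻³.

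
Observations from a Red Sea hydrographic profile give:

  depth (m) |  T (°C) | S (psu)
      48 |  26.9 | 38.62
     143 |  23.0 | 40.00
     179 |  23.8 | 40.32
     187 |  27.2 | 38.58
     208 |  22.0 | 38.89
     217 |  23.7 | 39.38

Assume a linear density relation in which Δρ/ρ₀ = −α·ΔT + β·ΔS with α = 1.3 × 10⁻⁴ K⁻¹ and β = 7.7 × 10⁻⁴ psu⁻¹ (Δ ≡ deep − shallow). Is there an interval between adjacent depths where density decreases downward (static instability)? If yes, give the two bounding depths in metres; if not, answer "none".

179–187 m

Evaluate Δρ/ρ₀ = −αΔT + βΔS across each adjacent pair:
  48–143 m: −αΔT+βΔS = −(1.3 × 10⁻⁴)(-3.9)+(7.7 × 10⁻⁴)(+1.38) = 1.6 × 10⁻³ → stable
  143–179 m: −αΔT+βΔS = −(1.3 × 10⁻⁴)(+0.8)+(7.7 × 10⁻⁴)(+0.32) = 1.4 × 10⁻⁴ → stable
  179–187 m: −αΔT+βΔS = −(1.3 × 10⁻⁴)(+3.4)+(7.7 × 10⁻⁴)(-1.74) = -1.8 × 10⁻³ → UNSTABLE
  187–208 m: −αΔT+βΔS = −(1.3 × 10⁻⁴)(-5.2)+(7.7 × 10⁻⁴)(+0.31) = 9.1 × 10⁻⁴ → stable
  208–217 m: −αΔT+βΔS = −(1.3 × 10⁻⁴)(+1.7)+(7.7 × 10⁻⁴)(+0.49) = 1.6 × 10⁻⁴ → stable
The 179–187 m interval has Δρ < 0: lighter water underlies denser water.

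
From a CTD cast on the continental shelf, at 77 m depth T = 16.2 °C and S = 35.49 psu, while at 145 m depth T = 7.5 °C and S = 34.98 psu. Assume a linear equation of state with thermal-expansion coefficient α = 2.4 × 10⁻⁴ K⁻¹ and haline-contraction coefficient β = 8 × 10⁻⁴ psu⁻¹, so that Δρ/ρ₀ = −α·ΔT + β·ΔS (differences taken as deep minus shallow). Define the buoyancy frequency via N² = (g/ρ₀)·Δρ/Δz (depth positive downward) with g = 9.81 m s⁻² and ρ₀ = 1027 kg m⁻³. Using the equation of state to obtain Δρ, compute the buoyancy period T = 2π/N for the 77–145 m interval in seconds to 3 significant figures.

404 s

ΔT = -8.7 K, ΔS = -0.51 psu (deep − shallow).
Δρ/ρ₀ = −αΔT + βΔS = 2.088 × 10⁻³ − 4.08 × 10⁻⁴ = 1.68 × 10⁻³, so Δρ ≈ 1.725 kg m⁻³.
N² = (g/ρ₀)·Δρ/Δz = g·(Δρ/ρ₀)/Δz = 9.81 × 1.68 × 10⁻³ / 68 = 2.4236 × 10⁻⁴ s⁻².
N = √(2.4236 × 10⁻⁴) = 0.015568 rad s⁻¹ → T = 2π/N = 403.60 s ≈ 404 s.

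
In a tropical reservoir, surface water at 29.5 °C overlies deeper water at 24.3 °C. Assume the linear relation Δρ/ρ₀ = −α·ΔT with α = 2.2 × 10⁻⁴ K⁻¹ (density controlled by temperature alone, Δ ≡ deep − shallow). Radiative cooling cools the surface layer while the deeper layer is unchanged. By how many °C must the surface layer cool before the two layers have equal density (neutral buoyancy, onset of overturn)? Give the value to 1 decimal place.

With temperature the only control, equal density requires T_surf′ = T_deep.
T_surf′ = 24.3 °C.
Cooling required: 29.5 − 24.3 = 5.2 °C.

5.2 °C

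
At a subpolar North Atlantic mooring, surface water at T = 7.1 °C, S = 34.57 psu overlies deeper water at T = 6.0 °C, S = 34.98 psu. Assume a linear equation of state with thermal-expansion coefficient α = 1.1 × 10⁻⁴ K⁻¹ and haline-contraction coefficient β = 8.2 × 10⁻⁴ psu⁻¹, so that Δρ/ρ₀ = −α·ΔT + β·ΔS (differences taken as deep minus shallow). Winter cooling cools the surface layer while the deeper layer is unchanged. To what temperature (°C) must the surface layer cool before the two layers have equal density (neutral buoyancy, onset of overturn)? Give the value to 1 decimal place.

2.9 °C

Neutral buoyancy requires Δρ = 0, i.e. −α(T_deep − T_surf′) + β(S_deep − S_surf) = 0.
T_surf′ = T_deep − (β/α)·ΔS = 6.0 − (8.2 × 10⁻⁴/1.1 × 10⁻⁴)·(+0.41) = 2.944 °C.
Cooling required: 7.1 − (2.944) = 4.156 °C.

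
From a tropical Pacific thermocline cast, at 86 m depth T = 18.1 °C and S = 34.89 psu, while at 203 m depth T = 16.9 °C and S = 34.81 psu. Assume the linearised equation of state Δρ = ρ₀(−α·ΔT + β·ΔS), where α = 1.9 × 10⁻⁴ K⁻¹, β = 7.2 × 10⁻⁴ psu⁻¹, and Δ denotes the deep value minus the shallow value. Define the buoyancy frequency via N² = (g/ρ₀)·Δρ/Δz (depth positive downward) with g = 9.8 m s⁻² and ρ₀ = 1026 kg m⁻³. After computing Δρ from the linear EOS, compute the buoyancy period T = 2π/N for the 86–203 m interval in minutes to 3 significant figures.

27.7 min

ΔT = -1.2 K, ΔS = -0.08 psu (deep − shallow).
Δρ/ρ₀ = −αΔT + βΔS = 2.28 × 10⁻⁴ − 5.76 × 10⁻⁵ = 1.704 × 10⁻⁴, so Δρ ≈ 0.1748 kg m⁻³.
N² = (g/ρ₀)·Δρ/Δz = g·(Δρ/ρ₀)/Δz = 9.8 × 1.704 × 10⁻⁴ / 117 = 1.4273 × 10⁻⁵ s⁻².
N = √(1.4273 × 10⁻⁵) = 3.7780 × 10⁻³ rad s⁻¹ → T = 2π/N = 1.6631 × 10³ s = 27.718 min ≈ 27.7 min.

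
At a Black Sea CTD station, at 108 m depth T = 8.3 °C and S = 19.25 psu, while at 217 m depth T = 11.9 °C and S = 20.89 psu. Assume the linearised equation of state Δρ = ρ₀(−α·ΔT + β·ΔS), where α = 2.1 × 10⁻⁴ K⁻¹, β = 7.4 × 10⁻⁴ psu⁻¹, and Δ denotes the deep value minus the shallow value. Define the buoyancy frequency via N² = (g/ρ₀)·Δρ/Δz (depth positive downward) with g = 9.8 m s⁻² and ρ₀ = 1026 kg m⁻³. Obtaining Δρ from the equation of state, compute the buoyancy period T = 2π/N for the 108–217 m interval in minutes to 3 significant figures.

16.3 min

ΔT = +3.6 K, ΔS = +1.64 psu (deep − shallow).
Δρ/ρ₀ = −αΔT + βΔS = -7.56 × 10⁻⁴ + 1.2136 × 10⁻³ = 4.576 × 10⁻⁴, so Δρ ≈ 0.4695 kg m⁻³.
N² = (g/ρ₀)·Δρ/Δz = g·(Δρ/ρ₀)/Δz = 9.8 × 4.576 × 10⁻⁴ / 109 = 4.1142 × 10⁻⁵ s⁻².
N = √(4.1142 × 10⁻⁵) = 6.4142 × 10⁻³ rad s⁻¹ → T = 2π/N = 979.57 s = 16.326 min ≈ 16.3 min.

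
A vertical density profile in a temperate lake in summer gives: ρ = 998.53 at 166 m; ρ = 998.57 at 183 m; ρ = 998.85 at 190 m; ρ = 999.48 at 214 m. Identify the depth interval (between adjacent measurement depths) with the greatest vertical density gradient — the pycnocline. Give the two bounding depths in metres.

183–190 m

Compute the density gradient over each adjacent pair:
  166–183 m: Δρ/Δz = 0.04/17 = 2.4 × 10⁻³ kg m⁻⁴
  183–190 m: Δρ/Δz = 0.28/7 = 0.040 kg m⁻⁴
  190–214 m: Δρ/Δz = 0.63/24 = 0.026 kg m⁻⁴
The largest gradient is in the 183–190 m interval — the pycnocline.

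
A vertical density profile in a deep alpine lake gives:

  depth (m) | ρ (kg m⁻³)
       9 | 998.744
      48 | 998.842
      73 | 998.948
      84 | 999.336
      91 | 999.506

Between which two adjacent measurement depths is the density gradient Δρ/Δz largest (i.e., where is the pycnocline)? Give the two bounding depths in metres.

73–84 m

Compute the density gradient over each adjacent pair:
  9–48 m: Δρ/Δz = 0.098/39 = 2.5 × 10⁻³ kg m⁻⁴
  48–73 m: Δρ/Δz = 0.106/25 = 4.2 × 10⁻³ kg m⁻⁴
  73–84 m: Δρ/Δz = 0.388/11 = 0.035 kg m⁻⁴
  84–91 m: Δρ/Δz = 0.170/7 = 0.024 kg m⁻⁴
The largest gradient is in the 73–84 m interval — the pycnocline.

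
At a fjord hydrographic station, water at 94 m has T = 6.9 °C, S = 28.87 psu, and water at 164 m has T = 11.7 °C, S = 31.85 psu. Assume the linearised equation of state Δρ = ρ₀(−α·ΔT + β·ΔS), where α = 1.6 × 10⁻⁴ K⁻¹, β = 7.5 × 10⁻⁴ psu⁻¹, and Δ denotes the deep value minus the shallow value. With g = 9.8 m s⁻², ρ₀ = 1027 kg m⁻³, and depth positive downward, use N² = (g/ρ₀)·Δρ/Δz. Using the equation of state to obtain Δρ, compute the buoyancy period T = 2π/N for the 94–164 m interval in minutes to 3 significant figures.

ΔT = +4.8 K, ΔS = +2.98 psu (deep − shallow).
Δρ/ρ₀ = −αΔT + βΔS = -7.68 × 10⁻⁴ + 2.235 × 10⁻³ = 1.467 × 10⁻³, so Δρ ≈ 1.507 kg m⁻³.
N² = (g/ρ₀)·Δρ/Δz = g·(Δρ/ρ₀)/Δz = 9.8 × 1.467 × 10⁻³ / 70 = 2.0538 × 10⁻⁴ s⁻².
N = √(2.0538 × 10⁻⁴) = 0.014331 rad s⁻¹ → T = 2π/N = 438.43 s = 7.3072 min ≈ 7.31 min.

7.31 min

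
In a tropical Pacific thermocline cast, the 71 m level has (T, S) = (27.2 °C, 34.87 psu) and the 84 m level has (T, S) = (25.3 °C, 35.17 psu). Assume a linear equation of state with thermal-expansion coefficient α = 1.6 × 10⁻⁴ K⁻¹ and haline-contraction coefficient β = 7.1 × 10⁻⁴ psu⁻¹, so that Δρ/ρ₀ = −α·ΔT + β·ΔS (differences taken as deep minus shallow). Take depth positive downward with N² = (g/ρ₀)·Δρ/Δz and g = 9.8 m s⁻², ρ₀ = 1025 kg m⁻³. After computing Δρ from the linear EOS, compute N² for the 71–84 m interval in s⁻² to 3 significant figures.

ΔT = -1.9 K, ΔS = +0.30 psu (deep − shallow).
Δρ/ρ₀ = −αΔT + βΔS = 3.04 × 10⁻⁴ + 2.13 × 10⁻⁴ = 5.17 × 10⁻⁴, so Δρ ≈ 0.5299 kg m⁻³.
N² = (g/ρ₀)·Δρ/Δz = g·(Δρ/ρ₀)/Δz = 9.8 × 5.17 × 10⁻⁴ / 13 = 3.8974 × 10⁻⁴ s⁻² ≈ 3.90 × 10⁻⁴ s⁻².

3.90 × 10⁻⁴ s⁻²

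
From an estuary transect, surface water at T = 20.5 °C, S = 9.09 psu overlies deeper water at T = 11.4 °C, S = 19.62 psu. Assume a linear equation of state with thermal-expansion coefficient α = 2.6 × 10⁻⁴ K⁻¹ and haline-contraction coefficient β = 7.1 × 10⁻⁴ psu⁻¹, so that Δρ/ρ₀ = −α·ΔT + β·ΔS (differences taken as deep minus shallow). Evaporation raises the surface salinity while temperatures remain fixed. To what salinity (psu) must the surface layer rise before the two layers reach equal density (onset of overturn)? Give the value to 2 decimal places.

Neutral buoyancy requires −α(T_deep − T_surf) + β(S_deep − S_surf′) = 0.
S_surf′ = S_deep − (α/β)·ΔT = 19.62 − (2.6 × 10⁻⁴/7.1 × 10⁻⁴)·(-9.1) = 22.9524 psu.
Increase required: 22.9524 − 9.09 = 13.8624 psu.

22.95 psu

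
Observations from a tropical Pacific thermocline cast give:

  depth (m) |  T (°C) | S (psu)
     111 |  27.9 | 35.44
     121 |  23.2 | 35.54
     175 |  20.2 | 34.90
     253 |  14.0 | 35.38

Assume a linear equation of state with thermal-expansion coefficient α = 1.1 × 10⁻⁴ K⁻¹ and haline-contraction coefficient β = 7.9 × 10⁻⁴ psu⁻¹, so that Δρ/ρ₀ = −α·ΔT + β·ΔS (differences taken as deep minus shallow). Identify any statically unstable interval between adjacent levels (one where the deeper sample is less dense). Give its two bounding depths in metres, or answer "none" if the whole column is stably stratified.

Evaluate Δρ/ρ₀ = −αΔT + βΔS across each adjacent pair:
  111–121 m: −αΔT+βΔS = −(1.1 × 10⁻⁴)(-4.7)+(7.9 × 10⁻⁴)(+0.10) = 6.0 × 10⁻⁴ → stable
  121–175 m: −αΔT+βΔS = −(1.1 × 10⁻⁴)(-3.0)+(7.9 × 10⁻⁴)(-0.64) = -1.8 × 10⁻⁴ → UNSTABLE
  175–253 m: −αΔT+βΔS = −(1.1 × 10⁻⁴)(-6.2)+(7.9 × 10⁻⁴)(+0.48) = 1.1 × 10⁻³ → stable
The 121–175 m interval has Δρ < 0: lighter water underlies denser water.

121–175 m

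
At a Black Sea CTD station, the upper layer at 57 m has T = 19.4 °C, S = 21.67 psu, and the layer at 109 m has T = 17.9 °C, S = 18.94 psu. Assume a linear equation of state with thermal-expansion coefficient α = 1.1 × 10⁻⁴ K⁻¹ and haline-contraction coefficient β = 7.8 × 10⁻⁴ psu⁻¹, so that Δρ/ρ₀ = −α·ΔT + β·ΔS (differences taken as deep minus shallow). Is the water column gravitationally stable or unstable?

ΔT = 17.9 − 19.4 = -1.5 K and ΔS = 18.94 − 21.67 = -2.73 psu (deep − shallow).
−αΔT = 1.65 × 10⁻⁴; βΔS = -2.1294 × 10⁻³; sum Δρ/ρ₀ = -1.9644 × 10⁻³.
Δρ/ρ₀ < 0, so Δρ < 0: deeper water is lighter → statically unstable; the column would overturn.

unstable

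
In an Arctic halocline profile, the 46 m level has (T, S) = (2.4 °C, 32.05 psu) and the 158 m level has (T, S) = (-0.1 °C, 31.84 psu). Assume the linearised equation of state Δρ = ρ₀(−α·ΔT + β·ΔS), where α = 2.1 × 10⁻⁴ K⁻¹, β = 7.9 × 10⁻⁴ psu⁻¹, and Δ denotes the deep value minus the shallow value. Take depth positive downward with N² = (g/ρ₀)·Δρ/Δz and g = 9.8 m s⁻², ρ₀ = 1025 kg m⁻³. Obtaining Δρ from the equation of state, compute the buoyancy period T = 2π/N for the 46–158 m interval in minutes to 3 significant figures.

ΔT = -2.5 K, ΔS = -0.21 psu (deep − shallow).
Δρ/ρ₀ = −αΔT + βΔS = 5.25 × 10⁻⁴ − 1.659 × 10⁻⁴ = 3.591 × 10⁻⁴, so Δρ ≈ 0.3681 kg m⁻³.
N² = (g/ρ₀)·Δρ/Δz = g·(Δρ/ρ₀)/Δz = 9.8 × 3.591 × 10⁻⁴ / 112 = 3.1421 × 10⁻⁵ s⁻².
N = √(3.1421 × 10⁻⁵) = 5.6054 × 10⁻³ rad s⁻¹ → T = 2π/N = 1.1209 × 10³ s = 18.682 min ≈ 18.7 min.

18.7 min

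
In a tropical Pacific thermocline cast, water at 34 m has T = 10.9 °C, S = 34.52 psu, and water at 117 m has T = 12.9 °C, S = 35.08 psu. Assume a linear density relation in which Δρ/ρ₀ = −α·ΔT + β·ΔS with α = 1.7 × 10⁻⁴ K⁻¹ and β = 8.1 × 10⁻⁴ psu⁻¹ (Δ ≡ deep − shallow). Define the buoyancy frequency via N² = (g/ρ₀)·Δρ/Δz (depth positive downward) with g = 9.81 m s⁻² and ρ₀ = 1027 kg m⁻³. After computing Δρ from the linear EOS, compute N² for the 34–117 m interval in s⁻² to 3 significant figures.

1.34 × 10⁻⁵ s⁻²

ΔT = +2.0 K, ΔS = +0.56 psu (deep − shallow).
Δρ/ρ₀ = −αΔT + βΔS = -3.40 × 10⁻⁴ + 4.536 × 10⁻⁴ = 1.136 × 10⁻⁴, so Δρ ≈ 0.1167 kg m⁻³.
N² = (g/ρ₀)·Δρ/Δz = g·(Δρ/ρ₀)/Δz = 9.81 × 1.136 × 10⁻⁴ / 83 = 1.3427 × 10⁻⁵ s⁻² ≈ 1.34 × 10⁻⁵ s⁻².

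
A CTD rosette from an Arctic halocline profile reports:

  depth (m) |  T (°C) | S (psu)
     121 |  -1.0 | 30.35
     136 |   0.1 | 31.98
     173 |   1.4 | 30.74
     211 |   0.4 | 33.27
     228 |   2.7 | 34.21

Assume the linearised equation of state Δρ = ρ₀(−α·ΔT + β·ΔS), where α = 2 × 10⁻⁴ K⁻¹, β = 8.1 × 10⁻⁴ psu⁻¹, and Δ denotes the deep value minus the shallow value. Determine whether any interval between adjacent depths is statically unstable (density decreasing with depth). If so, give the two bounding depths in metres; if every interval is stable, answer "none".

Evaluate Δρ/ρ₀ = −αΔT + βΔS across each adjacent pair:
  121–136 m: −αΔT+βΔS = −(2 × 10⁻⁴)(+1.1)+(8.1 × 10⁻⁴)(+1.63) = 1.1 × 10⁻³ → stable
  136–173 m: −αΔT+βΔS = −(2 × 10⁻⁴)(+1.3)+(8.1 × 10⁻⁴)(-1.24) = -1.3 × 10⁻³ → UNSTABLE
  173–211 m: −αΔT+βΔS = −(2 × 10⁻⁴)(-1.0)+(8.1 × 10⁻⁴)(+2.53) = 2.2 × 10⁻³ → stable
  211–228 m: −αΔT+βΔS = −(2 × 10⁻⁴)(+2.3)+(8.1 × 10⁻⁴)(+0.94) = 3.0 × 10⁻⁴ → stable
The 136–173 m interval has Δρ < 0: lighter water underlies denser water.

136–173 m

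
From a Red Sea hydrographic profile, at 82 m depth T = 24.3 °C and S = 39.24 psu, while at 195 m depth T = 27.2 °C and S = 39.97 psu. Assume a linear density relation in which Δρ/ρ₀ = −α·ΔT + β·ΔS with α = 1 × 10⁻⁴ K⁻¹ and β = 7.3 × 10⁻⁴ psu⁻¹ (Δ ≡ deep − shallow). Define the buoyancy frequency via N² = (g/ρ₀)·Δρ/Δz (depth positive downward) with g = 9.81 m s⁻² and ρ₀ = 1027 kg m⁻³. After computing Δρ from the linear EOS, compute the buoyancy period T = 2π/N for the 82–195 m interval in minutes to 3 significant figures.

22.8 min

ΔT = +2.9 K, ΔS = +0.73 psu (deep − shallow).
Δρ/ρ₀ = −αΔT + βΔS = -2.90 × 10⁻⁴ + 5.329 × 10⁻⁴ = 2.429 × 10⁻⁴, so Δρ ≈ 0.2495 kg m⁻³.
N² = (g/ρ₀)·Δρ/Δz = g·(Δρ/ρ₀)/Δz = 9.81 × 2.429 × 10⁻⁴ / 113 = 2.1087 × 10⁻⁵ s⁻².
N = √(2.1087 × 10⁻⁵) = 4.5921 × 10⁻³ rad s⁻¹ → T = 2π/N = 1.3683 × 10³ s = 22.805 min ≈ 22.8 min.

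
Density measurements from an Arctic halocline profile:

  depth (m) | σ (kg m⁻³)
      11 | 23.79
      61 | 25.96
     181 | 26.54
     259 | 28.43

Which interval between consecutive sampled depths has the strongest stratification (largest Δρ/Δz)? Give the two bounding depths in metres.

11–61 m

Compute the density gradient over each adjacent pair:
  11–61 m: Δρ/Δz = 2.17/50 = 0.043 kg m⁻⁴
  61–181 m: Δρ/Δz = 0.58/120 = 4.8 × 10⁻³ kg m⁻⁴
  181–259 m: Δρ/Δz = 1.89/78 = 0.024 kg m⁻⁴
The largest gradient is in the 11–61 m interval — the pycnocline.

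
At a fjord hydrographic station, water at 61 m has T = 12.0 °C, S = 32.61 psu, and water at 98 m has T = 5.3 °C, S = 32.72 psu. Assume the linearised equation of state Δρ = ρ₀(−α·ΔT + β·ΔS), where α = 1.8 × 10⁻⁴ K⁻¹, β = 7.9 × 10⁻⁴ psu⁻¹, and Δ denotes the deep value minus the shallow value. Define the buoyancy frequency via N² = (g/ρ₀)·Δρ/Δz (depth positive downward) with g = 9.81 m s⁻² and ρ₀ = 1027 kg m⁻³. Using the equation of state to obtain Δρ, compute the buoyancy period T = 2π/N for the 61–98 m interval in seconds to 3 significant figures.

ΔT = -6.7 K, ΔS = +0.11 psu (deep − shallow).
Δρ/ρ₀ = −αΔT + βΔS = 1.206 × 10⁻³ + 8.69 × 10⁻⁵ = 1.2929 × 10⁻³, so Δρ ≈ 1.328 kg m⁻³.
N² = (g/ρ₀)·Δρ/Δz = g·(Δρ/ρ₀)/Δz = 9.81 × 1.2929 × 10⁻³ / 37 = 3.4279 × 10⁻⁴ s⁻².
N = √(3.4279 × 10⁻⁴) = 0.018515 rad s⁻¹ → T = 2π/N = 339.36 s ≈ 339 s.

339 s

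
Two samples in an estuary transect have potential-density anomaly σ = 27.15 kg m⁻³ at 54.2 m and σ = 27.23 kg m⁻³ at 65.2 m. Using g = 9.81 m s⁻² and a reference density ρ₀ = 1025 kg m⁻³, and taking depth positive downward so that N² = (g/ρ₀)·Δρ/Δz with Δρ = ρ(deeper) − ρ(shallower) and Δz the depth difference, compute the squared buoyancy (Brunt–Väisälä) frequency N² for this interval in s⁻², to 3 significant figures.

6.96 × 10⁻⁵ s⁻²

Δρ = 1027.23 − 1027.15 = 0.08 kg m⁻³ over Δz = 65.2 − 54.2 = 11 m.
N² = (9.81/1025) × (0.08/11) = 6.9605 × 10⁻⁵ s⁻² ≈ 6.96 × 10⁻⁵ s⁻².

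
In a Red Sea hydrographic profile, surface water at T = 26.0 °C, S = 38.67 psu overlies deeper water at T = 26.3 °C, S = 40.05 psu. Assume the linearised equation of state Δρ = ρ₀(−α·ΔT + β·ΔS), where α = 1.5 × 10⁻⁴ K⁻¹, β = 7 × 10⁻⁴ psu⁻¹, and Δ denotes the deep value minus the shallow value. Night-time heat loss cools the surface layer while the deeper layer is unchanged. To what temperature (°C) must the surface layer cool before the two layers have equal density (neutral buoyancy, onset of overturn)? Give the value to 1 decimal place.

19.9 °C

Neutral buoyancy requires Δρ = 0, i.e. −α(T_deep − T_surf′) + β(S_deep − S_surf) = 0.
T_surf′ = T_deep − (β/α)·ΔS = 26.3 − (7 × 10⁻⁴/1.5 × 10⁻⁴)·(+1.38) = 19.860 °C.
Cooling required: 26.0 − (19.860) = 6.140 °C.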